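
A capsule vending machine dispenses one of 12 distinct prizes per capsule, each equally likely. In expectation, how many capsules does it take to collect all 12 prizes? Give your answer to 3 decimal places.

The wait to go from k to k+1 distinct prizes is geometric with mean 12/(12-k).
E[T] = 12/12 + 12/11 + 12/10 + ... + 12/2 + 12/1 = 12·H_{12}.
H_{12} = 3.1032, so E[T] = 37.2385.

37.239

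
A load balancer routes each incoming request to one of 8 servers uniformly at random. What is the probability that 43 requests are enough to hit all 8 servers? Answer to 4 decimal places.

Let A_i be the event that server i is missing after 43 requests. By inclusion–exclusion on the A_i,
P(all seen) = Σ_{j=0}^{8} (-1)^j C(8,j)((8-j)/8)^43
= 1.00000 - 0.02567 + 0.00012 - 0.00000 + 0.00000 - 0.00000 + 0.00000 - 0.00000 + 0.00000
= 0.97445.

0.9744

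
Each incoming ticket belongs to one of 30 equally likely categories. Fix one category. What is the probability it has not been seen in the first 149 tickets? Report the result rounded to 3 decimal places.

On each ticket the fixed category fails to appear with probability 29/30.
P(still missing after 149) = (29/30)^149 = 0.0064.

0.006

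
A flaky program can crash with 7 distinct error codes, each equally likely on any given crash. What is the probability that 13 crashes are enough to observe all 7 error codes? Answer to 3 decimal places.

0.297

By inclusion–exclusion over which error codes are missing,
P(all seen) = Σ_{j=0}^{7} (-1)^j C(7,j)((7-j)/7)^13
= 1.0000 - 0.9436 + 0.2646 - 0.0242 + 0.0006 - 0.0000 + 0.0000 - 0.0000
= 0.2973.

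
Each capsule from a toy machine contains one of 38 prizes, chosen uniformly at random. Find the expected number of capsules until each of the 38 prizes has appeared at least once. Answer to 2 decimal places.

160.66

After k distinct prizes have appeared, the next capsule gives a new one with probability (38-k)/38, so the expected wait for the (k+1)-th is 38/(38-k).
E[T] = 38/38 + 38/37 + 38/36 + ... + 38/2 + 38/1 = 38·H_{38}.
H_{38} = 4.228, so E[T] = 160.660.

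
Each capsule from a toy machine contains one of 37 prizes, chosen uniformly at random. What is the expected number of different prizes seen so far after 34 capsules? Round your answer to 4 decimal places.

For each prize, P(seen in 34 capsules) = 1 - (36/37)^34 = 0.60606.
By linearity of expectation, E[distinct seen] = 37·(1 - (36/37)^34) = 22.42434.

22.4243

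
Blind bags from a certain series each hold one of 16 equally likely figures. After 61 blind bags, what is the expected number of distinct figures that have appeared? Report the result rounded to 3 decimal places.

15.688

For each figure, P(seen in 61 blind bags) = 1 - (15/16)^61 = 0.9805.
By linearity of expectation, E[distinct seen] = 16·(1 - (15/16)^61) = 15.6878.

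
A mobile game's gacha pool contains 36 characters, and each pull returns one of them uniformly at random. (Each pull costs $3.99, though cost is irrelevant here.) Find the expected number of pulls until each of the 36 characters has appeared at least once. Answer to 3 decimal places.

Split into phases: going from k distinct to k+1 distinct takes on average 36/(36-k) pulls.
E[T] = 36/36 + 36/35 + 36/34 + ... + 36/2 + 36/1 = 36·H_{36}.
H_{36} = 4.1746, so E[T] = 150.2841.

150.284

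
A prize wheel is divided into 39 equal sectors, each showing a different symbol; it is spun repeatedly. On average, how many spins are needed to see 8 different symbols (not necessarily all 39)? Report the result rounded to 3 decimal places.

With k distinct symbols already seen, the next new one arrives after an expected 39/(39-k) spins.
Sum over k = 0,...,7: E = 39/39 + 39/38 + 39/37 + ... + 39/33 + 39/32 = 8.8256.

8.826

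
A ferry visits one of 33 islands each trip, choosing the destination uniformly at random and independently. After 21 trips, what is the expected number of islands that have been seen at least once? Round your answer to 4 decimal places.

15.7070

For each island, P(seen in 21 trips) = 1 - (32/33)^21 = 0.47597.
By linearity of expectation, E[distinct seen] = 33·(1 - (32/33)^21) = 15.70698.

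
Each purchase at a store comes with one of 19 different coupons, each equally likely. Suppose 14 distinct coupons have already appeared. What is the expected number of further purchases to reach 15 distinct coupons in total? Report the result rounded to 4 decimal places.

3.8000

The wait to go from k to k+1 distinct coupons is geometric with mean 19/(19-k).
Only the k = 14 term is needed: E = 19/5 = 3.80000.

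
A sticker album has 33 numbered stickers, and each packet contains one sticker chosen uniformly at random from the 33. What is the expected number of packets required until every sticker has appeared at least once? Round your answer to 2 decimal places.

134.93

Split into phases: going from k distinct to k+1 distinct takes on average 33/(33-k) packets.
E[T] = 33/33 + 33/32 + 33/31 + ... + 33/2 + 33/1 = 33·H_{33}.
H_{33} = 4.089, so E[T] = 134.930.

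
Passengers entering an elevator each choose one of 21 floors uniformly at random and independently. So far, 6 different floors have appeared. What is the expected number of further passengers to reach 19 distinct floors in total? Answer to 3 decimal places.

38.183

With k distinct floors already seen, the next new one takes an expected 21/(21-k) passengers.
Sum over k = 6,...,18: E = 21/15 + 21/14 + 21/13 + ... + 21/4 + 21/3 = 38.1828.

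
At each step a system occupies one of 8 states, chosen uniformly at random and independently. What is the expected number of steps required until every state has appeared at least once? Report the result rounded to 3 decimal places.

21.743

Split into phases: going from k distinct to k+1 distinct takes on average 8/(8-k) steps.
E[T] = 8/8 + 8/7 + 8/6 + ... + 8/2 + 8/1 = 8·H_{8}.
H_{8} = 2.7179, so E[T] = 21.7429.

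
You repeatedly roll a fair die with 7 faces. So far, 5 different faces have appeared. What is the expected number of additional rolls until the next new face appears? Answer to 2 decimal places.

3.50

The number of rolls until the next new face is geometric with success probability 2/7, so its mean is 7/2.
E = 7/2 = 3.500.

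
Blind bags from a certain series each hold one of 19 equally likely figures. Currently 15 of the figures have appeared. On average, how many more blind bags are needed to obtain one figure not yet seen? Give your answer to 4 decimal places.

The number of blind bags until the next new figure is geometric with success probability 4/19, so its mean is 19/4.
E = 19/4 = 4.75000.

4.7500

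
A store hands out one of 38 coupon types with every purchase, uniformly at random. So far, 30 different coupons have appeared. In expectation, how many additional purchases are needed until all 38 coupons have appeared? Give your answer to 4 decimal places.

103.2786

The wait to go from k to k+1 distinct coupons is geometric with mean 38/(38-k).
Sum over k = 30,...,37: E = 38/8 + 38/7 + 38/6 + ... + 38/2 + 38/1 = 103.27857.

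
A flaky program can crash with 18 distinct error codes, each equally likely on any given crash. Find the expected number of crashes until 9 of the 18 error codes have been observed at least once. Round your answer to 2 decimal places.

11.99

Going from k to k+1 distinct takes a geometric number of crashes with mean 18/(18-k).
Sum over k = 0,...,8: E = 18/18 + 18/17 + 18/16 + ... + 18/11 + 18/10 = 11.991.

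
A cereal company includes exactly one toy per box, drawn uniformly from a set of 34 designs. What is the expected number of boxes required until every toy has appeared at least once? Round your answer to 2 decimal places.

140.02

Split into phases: going from k distinct to k+1 distinct takes on average 34/(34-k) boxes.
E[T] = 34/34 + 34/33 + 34/32 + ... + 34/2 + 34/1 = 34·H_{34}.
H_{34} = 4.118, so E[T] = 140.019.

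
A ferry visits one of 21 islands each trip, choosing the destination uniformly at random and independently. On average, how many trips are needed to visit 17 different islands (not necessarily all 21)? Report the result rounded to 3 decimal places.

With k distinct islands already seen, the next new one arrives after an expected 21/(21-k) trips.
Sum over k = 0,...,16: E = 21/21 + 21/20 + 21/19 + ... + 21/6 + 21/5 = 32.8025.

32.803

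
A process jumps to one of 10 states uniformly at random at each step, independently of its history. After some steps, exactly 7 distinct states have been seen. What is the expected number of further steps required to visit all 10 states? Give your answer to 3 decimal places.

With k distinct states already seen, the next new one takes an expected 10/(10-k) steps.
Sum over k = 7,...,9: E = 10/3 + 10/2 + 10/1 = 18.3333.

18.333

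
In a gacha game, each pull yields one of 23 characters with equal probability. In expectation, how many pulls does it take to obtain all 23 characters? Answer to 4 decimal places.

85.8887

The wait to go from k to k+1 distinct characters is geometric with mean 23/(23-k).
E[T] = 23/23 + 23/22 + 23/21 + ... + 23/2 + 23/1 = 23·H_{23}.
H_{23} = 3.73429, so E[T] = 85.88870.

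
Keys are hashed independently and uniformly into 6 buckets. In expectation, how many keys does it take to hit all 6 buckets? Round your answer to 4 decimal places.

14.7000

Split into phases: going from k distinct to k+1 distinct takes on average 6/(6-k) keys.
E[T] = 6/6 + 6/5 + 6/4 + 6/3 + 6/2 + 6/1 = 6·H_{6}.
H_{6} = 2.45000, so E[T] = 14.70000.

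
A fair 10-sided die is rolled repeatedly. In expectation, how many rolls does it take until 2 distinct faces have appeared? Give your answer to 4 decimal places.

2.1111

Going from k to k+1 distinct takes a geometric number of rolls with mean 10/(10-k).
Sum over k = 0,...,1: E = 10/10 + 10/9 = 2.11111.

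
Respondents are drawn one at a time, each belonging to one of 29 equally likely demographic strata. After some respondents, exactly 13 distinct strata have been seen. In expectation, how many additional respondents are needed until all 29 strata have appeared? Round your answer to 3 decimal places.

With k distinct strata already seen, the next new one takes an expected 29/(29-k) respondents.
Sum over k = 13,...,28: E = 29/16 + 29/15 + 29/14 + ... + 29/2 + 29/1 = 98.0411.

98.041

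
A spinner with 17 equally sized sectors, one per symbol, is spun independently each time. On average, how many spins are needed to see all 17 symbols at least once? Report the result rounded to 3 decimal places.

The wait to go from k to k+1 distinct symbols is geometric with mean 17/(17-k).
E[T] = 17/17 + 17/16 + 17/15 + ... + 17/2 + 17/1 = 17·H_{17}.
H_{17} = 3.4396, so E[T] = 58.4724.

58.472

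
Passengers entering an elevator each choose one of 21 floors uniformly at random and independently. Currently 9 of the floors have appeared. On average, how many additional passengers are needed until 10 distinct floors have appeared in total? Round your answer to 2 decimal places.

With k distinct floors already seen, the next new one takes an expected 21/(21-k) passengers.
Only the k = 9 term is needed: E = 21/12 = 1.750.

1.75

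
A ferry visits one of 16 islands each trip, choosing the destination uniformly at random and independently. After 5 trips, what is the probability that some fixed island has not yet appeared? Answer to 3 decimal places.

0.724

Each trip misses the fixed island with probability (16-1)/16 = 15/16, independently.
P(still missing after 5) = (15/16)^5 = 0.7242.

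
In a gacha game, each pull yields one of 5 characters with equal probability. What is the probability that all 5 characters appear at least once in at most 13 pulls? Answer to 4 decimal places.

Let A_i be the event that character i is missing after 13 pulls. By inclusion–exclusion on the A_i,
P(all seen) = Σ_{j=0}^{5} (-1)^j C(5,j)((5-j)/5)^13
= 1.00000 - 0.27488 + 0.01306 - 0.00007 + 0.00000 - 0.00000
= 0.73812.

0.7381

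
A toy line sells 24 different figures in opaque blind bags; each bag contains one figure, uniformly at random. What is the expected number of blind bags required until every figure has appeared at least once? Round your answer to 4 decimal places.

90.6230

After k distinct figures have appeared, the next blind bag gives a new one with probability (24-k)/24, so the expected wait for the (k+1)-th is 24/(24-k).
E[T] = 24/24 + 24/23 + 24/22 + ... + 24/2 + 24/1 = 24·H_{24}.
H_{24} = 3.77596, so E[T] = 90.62300.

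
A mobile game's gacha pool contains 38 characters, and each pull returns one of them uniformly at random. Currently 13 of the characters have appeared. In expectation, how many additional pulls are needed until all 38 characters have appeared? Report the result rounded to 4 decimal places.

145.0064

The wait to go from k to k+1 distinct characters is geometric with mean 38/(38-k).
Sum over k = 13,...,37: E = 38/25 + 38/24 + 38/23 + ... + 38/2 + 38/1 = 145.00641.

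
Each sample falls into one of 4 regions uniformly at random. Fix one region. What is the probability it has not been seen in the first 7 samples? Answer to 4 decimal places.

0.1335

On each sample the fixed region fails to appear with probability 3/4.
P(still missing after 7) = (3/4)^7 = 0.13348.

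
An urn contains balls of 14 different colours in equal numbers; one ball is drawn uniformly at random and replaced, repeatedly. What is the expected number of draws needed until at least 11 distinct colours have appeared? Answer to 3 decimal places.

With k distinct colours already seen, the next new one arrives after an expected 14/(14-k) draws.
Sum over k = 0,...,10: E = 14/14 + 14/13 + 14/12 + ... + 14/5 + 14/4 = 19.8552.

19.855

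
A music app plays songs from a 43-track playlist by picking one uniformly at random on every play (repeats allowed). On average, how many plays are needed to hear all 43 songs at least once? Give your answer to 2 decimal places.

Split into phases: going from k distinct to k+1 distinct takes on average 43/(43-k) plays.
E[T] = 43/43 + 43/42 + 43/41 + ... + 43/2 + 43/1 = 43·H_{43}.
H_{43} = 4.350, so E[T] = 187.050.

187.05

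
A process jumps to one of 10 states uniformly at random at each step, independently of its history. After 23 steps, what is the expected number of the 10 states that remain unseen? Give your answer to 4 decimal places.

For each state, P(unseen after 23) = (9/10)^23 = 0.08863.
By linearity of expectation, E[unseen] = 10·(9/10)^23 = 0.88629.

0.8863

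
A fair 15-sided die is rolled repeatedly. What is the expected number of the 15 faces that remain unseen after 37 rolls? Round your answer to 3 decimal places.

For each face, P(unseen after 37) = (14/15)^37 = 0.0779.
By linearity of expectation, E[unseen] = 15·(14/15)^37 = 1.1680.

1.168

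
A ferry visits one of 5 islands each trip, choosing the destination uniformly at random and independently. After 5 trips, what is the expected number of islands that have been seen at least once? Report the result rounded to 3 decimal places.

3.362

For each island, P(seen in 5 trips) = 1 - (4/5)^5 = 0.6723.
By linearity of expectation, E[distinct seen] = 5·(1 - (4/5)^5) = 3.3616.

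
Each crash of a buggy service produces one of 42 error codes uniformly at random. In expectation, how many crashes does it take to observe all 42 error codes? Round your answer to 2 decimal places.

Split into phases: going from k distinct to k+1 distinct takes on average 42/(42-k) crashes.
E[T] = 42/42 + 42/41 + 42/40 + ... + 42/2 + 42/1 = 42·H_{42}.
H_{42} = 4.327, so E[T] = 181.723.

181.72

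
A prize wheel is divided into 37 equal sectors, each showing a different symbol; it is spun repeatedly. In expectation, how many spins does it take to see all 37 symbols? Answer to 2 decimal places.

Split into phases: going from k distinct to k+1 distinct takes on average 37/(37-k) spins.
E[T] = 37/37 + 37/36 + 37/35 + ... + 37/2 + 37/1 = 37·H_{37}.
H_{37} = 4.202, so E[T] = 155.459.

155.46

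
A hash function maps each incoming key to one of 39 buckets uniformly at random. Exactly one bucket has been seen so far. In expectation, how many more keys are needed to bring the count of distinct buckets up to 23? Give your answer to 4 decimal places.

33.0397

The wait to go from k to k+1 distinct buckets is geometric with mean 39/(39-k).
Sum over k = 1,...,22: E = 39/38 + 39/37 + 39/36 + ... + 39/18 + 39/17 = 33.03975.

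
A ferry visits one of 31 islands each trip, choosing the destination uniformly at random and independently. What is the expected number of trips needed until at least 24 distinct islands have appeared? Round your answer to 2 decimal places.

With k distinct islands already seen, the next new one arrives after an expected 31/(31-k) trips.
Sum over k = 0,...,23: E = 31/31 + 31/30 + 31/29 + ... + 31/9 + 31/8 = 44.466.

44.47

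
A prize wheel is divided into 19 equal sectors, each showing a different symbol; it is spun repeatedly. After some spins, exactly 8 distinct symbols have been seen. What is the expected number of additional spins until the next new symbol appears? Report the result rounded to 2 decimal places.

Each spin yields a new symbol with probability (19-8)/19 = 11/19, so the wait is geometric with mean 19/11.
E = 19/11 = 1.727.

1.73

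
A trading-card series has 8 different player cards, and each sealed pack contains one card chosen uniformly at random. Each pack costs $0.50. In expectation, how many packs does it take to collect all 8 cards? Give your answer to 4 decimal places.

21.7429

Split into phases: going from k distinct to k+1 distinct takes on average 8/(8-k) packs.
E[T] = 8/8 + 8/7 + 8/6 + ... + 8/2 + 8/1 = 8·H_{8}.
H_{8} = 2.71786, so E[T] = 21.74286.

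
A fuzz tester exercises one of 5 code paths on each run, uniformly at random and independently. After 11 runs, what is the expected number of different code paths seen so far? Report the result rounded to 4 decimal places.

For each code path, P(seen in 11 runs) = 1 - (4/5)^11 = 0.91410.
By linearity of expectation, E[distinct seen] = 5·(1 - (4/5)^11) = 4.57050.

4.5705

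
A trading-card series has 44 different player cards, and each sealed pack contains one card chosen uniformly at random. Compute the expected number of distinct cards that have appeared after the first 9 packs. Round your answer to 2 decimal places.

8.22

For each card, P(seen in 9 packs) = 1 - (43/44)^9 = 0.187.
By linearity of expectation, E[distinct seen] = 44·(1 - (43/44)^9) = 8.224.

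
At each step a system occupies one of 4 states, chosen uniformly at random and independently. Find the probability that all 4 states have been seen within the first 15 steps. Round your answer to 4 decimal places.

0.9467

By inclusion–exclusion over which states are missing,
P(all seen) = Σ_{j=0}^{4} (-1)^j C(4,j)((4-j)/4)^15
= 1.00000 - 0.05345 + 0.00018 - 0.00000 + 0.00000
= 0.94673.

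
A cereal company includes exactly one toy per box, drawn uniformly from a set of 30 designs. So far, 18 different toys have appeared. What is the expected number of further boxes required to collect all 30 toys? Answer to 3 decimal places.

93.096

From k distinct to k+1 distinct takes on average 30/(30-k) boxes.
Sum over k = 18,...,29: E = 30/12 + 30/11 + 30/10 + ... + 30/2 + 30/1 = 93.0963.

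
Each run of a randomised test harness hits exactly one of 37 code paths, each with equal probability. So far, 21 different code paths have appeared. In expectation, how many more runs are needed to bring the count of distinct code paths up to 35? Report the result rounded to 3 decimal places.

69.587

The wait to go from k to k+1 distinct code paths is geometric with mean 37/(37-k).
Sum over k = 21,...,34: E = 37/16 + 37/15 + 37/14 + ... + 37/4 + 37/3 = 69.5870.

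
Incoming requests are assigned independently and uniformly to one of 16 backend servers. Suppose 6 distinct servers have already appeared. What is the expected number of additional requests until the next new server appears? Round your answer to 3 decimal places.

1.600

The number of requests until the next new server is geometric with success probability 10/16, so its mean is 16/10.
E = 16/10 = 1.6000.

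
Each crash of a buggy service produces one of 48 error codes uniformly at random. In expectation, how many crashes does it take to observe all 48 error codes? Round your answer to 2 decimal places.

214.02

The wait to go from k to k+1 distinct error codes is geometric with mean 48/(48-k).
E[T] = 48/48 + 48/47 + 48/46 + ... + 48/2 + 48/1 = 48·H_{48}.
H_{48} = 4.459, so E[T] = 214.022.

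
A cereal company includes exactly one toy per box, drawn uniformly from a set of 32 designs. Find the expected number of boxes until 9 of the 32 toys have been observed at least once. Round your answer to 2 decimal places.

With k distinct toys already seen, the next new one arrives after an expected 32/(32-k) boxes.
Sum over k = 0,...,8: E = 32/32 + 32/31 + 32/30 + ... + 32/25 + 32/24 = 10.375.

10.37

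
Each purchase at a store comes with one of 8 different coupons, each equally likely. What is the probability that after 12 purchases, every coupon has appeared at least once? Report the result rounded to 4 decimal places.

Let A_i be the event that coupon i is missing after 12 purchases. By inclusion–exclusion on the A_i,
P(all seen) = Σ_{j=0}^{8} (-1)^j C(8,j)((8-j)/8)^12
= 1.00000 - 1.61134 + 0.88694 - 0.19895 + 0.01709 - 0.00043 + 0.00000 - 0.00000 + 0.00000
= 0.09331.

0.0933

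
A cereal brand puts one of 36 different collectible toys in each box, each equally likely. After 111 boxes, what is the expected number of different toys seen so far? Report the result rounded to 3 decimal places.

34.421

For each toy, P(seen in 111 boxes) = 1 - (35/36)^111 = 0.9561.
By linearity of expectation, E[distinct seen] = 36·(1 - (35/36)^111) = 34.4214.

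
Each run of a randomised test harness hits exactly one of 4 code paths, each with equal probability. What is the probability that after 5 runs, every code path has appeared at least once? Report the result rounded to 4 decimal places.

By inclusion–exclusion over which code paths are missing,
P(all seen) = Σ_{j=0}^{4} (-1)^j C(4,j)((4-j)/4)^5
= 1.00000 - 0.94922 + 0.18750 - 0.00391 + 0.00000
= 0.23438.

0.2344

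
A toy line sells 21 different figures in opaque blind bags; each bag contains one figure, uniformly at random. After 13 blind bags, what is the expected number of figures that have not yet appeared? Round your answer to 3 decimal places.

For each figure, P(unseen after 13) = (20/21)^13 = 0.5303.
By linearity of expectation, E[unseen] = 21·(20/21)^13 = 11.1367.

11.137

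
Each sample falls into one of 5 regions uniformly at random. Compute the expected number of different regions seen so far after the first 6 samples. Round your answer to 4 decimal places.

For each region, P(seen in 6 samples) = 1 - (4/5)^6 = 0.73786.
By linearity of expectation, E[distinct seen] = 5·(1 - (4/5)^6) = 3.68928.

3.6893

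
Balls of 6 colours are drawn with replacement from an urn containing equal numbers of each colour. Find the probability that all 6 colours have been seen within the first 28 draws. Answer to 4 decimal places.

0.9638

Let A_i be the event that colour i is missing after 28 draws. By inclusion–exclusion on the A_i,
P(all seen) = Σ_{j=0}^{6} (-1)^j C(6,j)((6-j)/6)^28
= 1.00000 - 0.03640 + 0.00018 - 0.00000 + 0.00000 - 0.00000 + 0.00000
= 0.96378.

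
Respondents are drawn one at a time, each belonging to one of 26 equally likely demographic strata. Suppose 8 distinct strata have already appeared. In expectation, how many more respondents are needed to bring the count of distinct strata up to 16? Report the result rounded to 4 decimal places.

14.7196

With k distinct strata already seen, the next new one takes an expected 26/(26-k) respondents.
Sum over k = 8,...,15: E = 26/18 + 26/17 + 26/16 + ... + 26/12 + 26/11 = 14.71964.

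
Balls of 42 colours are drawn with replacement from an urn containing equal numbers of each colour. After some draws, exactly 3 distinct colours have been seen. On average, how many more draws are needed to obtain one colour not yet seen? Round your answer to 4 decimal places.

1.0769

The number of draws until the next new colour is geometric with success probability 39/42, so its mean is 42/39.
E = 42/39 = 1.07692.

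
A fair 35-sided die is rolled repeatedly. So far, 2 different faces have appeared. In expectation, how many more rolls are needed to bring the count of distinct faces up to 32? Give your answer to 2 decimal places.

From k distinct to k+1 distinct takes on average 35/(35-k) rolls.
Sum over k = 2,...,31: E = 35/33 + 35/32 + 35/31 + ... + 35/5 + 35/4 = 78.941.

78.94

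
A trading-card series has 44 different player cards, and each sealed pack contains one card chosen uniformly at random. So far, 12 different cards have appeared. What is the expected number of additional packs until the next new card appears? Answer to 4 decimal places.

1.3750

Each pack yields a new card with probability (44-12)/44 = 32/44, so the wait is geometric with mean 44/32.
E = 44/32 = 1.37500.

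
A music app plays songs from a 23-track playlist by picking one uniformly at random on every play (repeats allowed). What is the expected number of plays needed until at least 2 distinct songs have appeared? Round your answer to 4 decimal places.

2.0455

With k distinct songs already seen, the next new one arrives after an expected 23/(23-k) plays.
Sum over k = 0,...,1: E = 23/23 + 23/22 = 2.04545.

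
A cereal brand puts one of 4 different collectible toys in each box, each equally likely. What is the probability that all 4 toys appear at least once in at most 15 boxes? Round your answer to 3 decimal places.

0.947

Let A_i be the event that toy i is missing after 15 boxes. By inclusion–exclusion on the A_i,
P(all seen) = Σ_{j=0}^{4} (-1)^j C(4,j)((4-j)/4)^15
= 1.0000 - 0.0535 + 0.0002 - 0.0000 + 0.0000
= 0.9467.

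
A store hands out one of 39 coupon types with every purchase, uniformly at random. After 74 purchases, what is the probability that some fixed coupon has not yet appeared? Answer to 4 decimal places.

Each purchase misses the fixed coupon with probability (39-1)/39 = 38/39, independently.
P(still missing after 74) = (38/39)^74 = 0.14629.

0.1463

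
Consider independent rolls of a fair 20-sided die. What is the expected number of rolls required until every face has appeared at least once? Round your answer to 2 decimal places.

The wait to go from k to k+1 distinct faces is geometric with mean 20/(20-k).
E[T] = 20/20 + 20/19 + 20/18 + ... + 20/2 + 20/1 = 20·H_{20}.
H_{20} = 3.598, so E[T] = 71.955.

71.95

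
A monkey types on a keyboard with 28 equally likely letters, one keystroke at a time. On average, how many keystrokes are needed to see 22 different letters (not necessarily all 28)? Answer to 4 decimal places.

Going from k to k+1 distinct takes a geometric number of keystrokes with mean 28/(28-k).
Sum over k = 0,...,21: E = 28/28 + 28/27 + 28/26 + ... + 28/8 + 28/7 = 41.36079.

41.3608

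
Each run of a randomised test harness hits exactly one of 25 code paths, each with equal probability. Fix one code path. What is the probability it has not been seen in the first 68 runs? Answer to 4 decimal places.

0.0623

Each run misses the fixed code path with probability (25-1)/25 = 24/25, independently.
P(still missing after 68) = (24/25)^68 = 0.06229.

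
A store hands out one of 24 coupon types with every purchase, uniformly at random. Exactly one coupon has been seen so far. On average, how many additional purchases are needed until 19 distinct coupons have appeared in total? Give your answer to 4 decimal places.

34.8230

From k distinct to k+1 distinct takes on average 24/(24-k) purchases.
Sum over k = 1,...,18: E = 24/23 + 24/22 + 24/21 + ... + 24/7 + 24/6 = 34.82300.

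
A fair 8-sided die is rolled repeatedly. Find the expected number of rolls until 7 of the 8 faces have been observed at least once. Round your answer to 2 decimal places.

13.74

With k distinct faces already seen, the next new one arrives after an expected 8/(8-k) rolls.
Sum over k = 0,...,6: E = 8/8 + 8/7 + 8/6 + ... + 8/3 + 8/2 = 13.743.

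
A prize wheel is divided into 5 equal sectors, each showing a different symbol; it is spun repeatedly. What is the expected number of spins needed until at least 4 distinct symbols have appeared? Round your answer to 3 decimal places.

Going from k to k+1 distinct takes a geometric number of spins with mean 5/(5-k).
Sum over k = 0,...,3: E = 5/5 + 5/4 + 5/3 + 5/2 = 6.4167.

6.417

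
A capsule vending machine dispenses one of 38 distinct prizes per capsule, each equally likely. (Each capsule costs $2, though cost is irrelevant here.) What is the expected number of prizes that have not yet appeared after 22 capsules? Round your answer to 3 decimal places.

For each prize, P(unseen after 22) = (37/38)^22 = 0.5562.
By linearity of expectation, E[unseen] = 38·(37/38)^22 = 21.1340.

21.134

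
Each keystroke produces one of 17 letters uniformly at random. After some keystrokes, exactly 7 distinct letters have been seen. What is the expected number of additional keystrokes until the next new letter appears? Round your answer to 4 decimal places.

Each keystroke yields a new letter with probability (17-7)/17 = 10/17, so the wait is geometric with mean 17/10.
E = 17/10 = 1.70000.

1.7000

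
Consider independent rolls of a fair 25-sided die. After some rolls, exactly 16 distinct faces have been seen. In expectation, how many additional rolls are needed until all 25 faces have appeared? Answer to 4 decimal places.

From k distinct to k+1 distinct takes on average 25/(25-k) rolls.
Sum over k = 16,...,24: E = 25/9 + 25/8 + 25/7 + ... + 25/2 + 25/1 = 70.72421.

70.7242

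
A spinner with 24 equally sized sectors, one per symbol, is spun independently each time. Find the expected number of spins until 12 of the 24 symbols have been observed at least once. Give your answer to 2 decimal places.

16.15

With k distinct symbols already seen, the next new one arrives after an expected 24/(24-k) spins.
Sum over k = 0,...,11: E = 24/24 + 24/23 + 24/22 + ... + 24/14 + 24/13 = 16.146.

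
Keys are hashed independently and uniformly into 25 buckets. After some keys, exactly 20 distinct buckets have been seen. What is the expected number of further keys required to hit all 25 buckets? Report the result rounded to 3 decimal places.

57.083

The wait to go from k to k+1 distinct buckets is geometric with mean 25/(25-k).
Sum over k = 20,...,24: E = 25/5 + 25/4 + 25/3 + 25/2 + 25/1 = 57.0833.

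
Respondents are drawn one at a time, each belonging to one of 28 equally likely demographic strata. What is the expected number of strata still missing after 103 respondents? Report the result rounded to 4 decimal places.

0.6612

For each stratum, P(unseen after 103) = (27/28)^103 = 0.02362.
By linearity of expectation, E[unseen] = 28·(27/28)^103 = 0.66122.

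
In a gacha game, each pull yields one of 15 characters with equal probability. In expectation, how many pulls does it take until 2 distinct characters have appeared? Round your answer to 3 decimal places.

2.071

Going from k to k+1 distinct takes a geometric number of pulls with mean 15/(15-k).
Sum over k = 0,...,1: E = 15/15 + 15/14 = 2.0714.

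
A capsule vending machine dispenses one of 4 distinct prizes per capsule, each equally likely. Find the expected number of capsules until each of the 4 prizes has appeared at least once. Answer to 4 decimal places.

8.3333

The wait to go from k to k+1 distinct prizes is geometric with mean 4/(4-k).
E[T] = 4/4 + 4/3 + 4/2 + 4/1 = 4·H_{4}.
H_{4} = 2.08333, so E[T] = 8.33333.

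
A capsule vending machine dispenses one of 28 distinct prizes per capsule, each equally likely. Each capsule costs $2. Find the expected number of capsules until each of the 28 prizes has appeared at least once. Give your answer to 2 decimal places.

109.96

The wait to go from k to k+1 distinct prizes is geometric with mean 28/(28-k).
E[T] = 28/28 + 28/27 + 28/26 + ... + 28/2 + 28/1 = 28·H_{28}.
H_{28} = 3.927, so E[T] = 109.961.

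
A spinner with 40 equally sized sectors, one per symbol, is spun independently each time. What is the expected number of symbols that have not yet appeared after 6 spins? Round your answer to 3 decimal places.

For each symbol, P(unseen after 6) = (39/40)^6 = 0.8591.
By linearity of expectation, E[unseen] = 40·(39/40)^6 = 34.3627.

34.363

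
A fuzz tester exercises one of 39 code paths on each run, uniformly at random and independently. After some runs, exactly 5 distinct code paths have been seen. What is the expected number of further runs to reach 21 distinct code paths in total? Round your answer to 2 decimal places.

24.30

With k distinct code paths already seen, the next new one takes an expected 39/(39-k) runs.
Sum over k = 5,...,20: E = 39/34 + 39/33 + 39/32 + ... + 39/20 + 39/19 = 24.301.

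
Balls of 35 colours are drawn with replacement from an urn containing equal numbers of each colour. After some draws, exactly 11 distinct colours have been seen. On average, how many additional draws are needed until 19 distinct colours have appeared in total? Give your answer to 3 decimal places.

13.833

The wait to go from k to k+1 distinct colours is geometric with mean 35/(35-k).
Sum over k = 11,...,18: E = 35/24 + 35/23 + 35/22 + ... + 35/18 + 35/17 = 13.8330.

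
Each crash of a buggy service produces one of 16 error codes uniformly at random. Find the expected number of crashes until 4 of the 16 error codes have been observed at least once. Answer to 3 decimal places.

Going from k to k+1 distinct takes a geometric number of crashes with mean 16/(16-k).
Sum over k = 0,...,3: E = 16/16 + 16/15 + 16/14 + 16/13 = 4.4403.

4.440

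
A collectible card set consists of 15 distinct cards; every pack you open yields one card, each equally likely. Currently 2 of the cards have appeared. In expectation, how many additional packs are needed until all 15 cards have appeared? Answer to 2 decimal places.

47.70

From k distinct to k+1 distinct takes on average 15/(15-k) packs.
Sum over k = 2,...,14: E = 15/13 + 15/12 + 15/11 + ... + 15/2 + 15/1 = 47.702.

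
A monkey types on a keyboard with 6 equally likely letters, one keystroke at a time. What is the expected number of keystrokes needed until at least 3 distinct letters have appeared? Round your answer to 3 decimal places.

3.700

Going from k to k+1 distinct takes a geometric number of keystrokes with mean 6/(6-k).
Sum over k = 0,...,2: E = 6/6 + 6/5 + 6/4 = 3.7000.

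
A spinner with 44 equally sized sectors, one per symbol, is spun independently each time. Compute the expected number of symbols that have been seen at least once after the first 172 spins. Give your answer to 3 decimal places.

43.156

For each symbol, P(seen in 172 spins) = 1 - (43/44)^172 = 0.9808.
By linearity of expectation, E[distinct seen] = 44·(1 - (43/44)^172) = 43.1563.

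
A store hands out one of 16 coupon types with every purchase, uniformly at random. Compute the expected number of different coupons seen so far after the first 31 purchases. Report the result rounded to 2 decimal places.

For each coupon, P(seen in 31 purchases) = 1 - (15/16)^31 = 0.865.
By linearity of expectation, E[distinct seen] = 16·(1 - (15/16)^31) = 13.836.

13.84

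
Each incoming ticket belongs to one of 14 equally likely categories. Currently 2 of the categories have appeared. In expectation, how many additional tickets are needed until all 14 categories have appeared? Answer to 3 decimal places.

43.445

The wait to go from k to k+1 distinct categories is geometric with mean 14/(14-k).
Sum over k = 2,...,13: E = 14/12 + 14/11 + 14/10 + ... + 14/2 + 14/1 = 43.4449.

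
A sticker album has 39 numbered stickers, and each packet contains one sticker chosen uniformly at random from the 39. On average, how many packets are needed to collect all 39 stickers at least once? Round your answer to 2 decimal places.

The wait to go from k to k+1 distinct stickers is geometric with mean 39/(39-k).
E[T] = 39/39 + 39/38 + 39/37 + ... + 39/2 + 39/1 = 39·H_{39}.
H_{39} = 4.254, so E[T] = 165.888.

165.89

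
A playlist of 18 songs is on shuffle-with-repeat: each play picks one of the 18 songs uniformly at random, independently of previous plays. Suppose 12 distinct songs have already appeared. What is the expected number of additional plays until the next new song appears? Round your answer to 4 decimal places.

3.0000

The number of plays until the next new song is geometric with success probability 6/18, so its mean is 18/6.
E = 18/6 = 3.00000.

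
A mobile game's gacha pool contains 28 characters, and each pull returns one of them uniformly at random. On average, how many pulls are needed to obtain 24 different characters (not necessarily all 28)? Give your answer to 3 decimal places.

51.627

With k distinct characters already seen, the next new one arrives after an expected 28/(28-k) pulls.
Sum over k = 0,...,23: E = 28/28 + 28/27 + 28/26 + ... + 28/6 + 28/5 = 51.6275.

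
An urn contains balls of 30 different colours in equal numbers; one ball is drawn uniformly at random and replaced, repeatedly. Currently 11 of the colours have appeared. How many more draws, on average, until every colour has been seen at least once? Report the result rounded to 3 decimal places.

With k distinct colours already seen, the next new one takes an expected 30/(30-k) draws.
Sum over k = 11,...,29: E = 30/19 + 30/18 + 30/17 + ... + 30/2 + 30/1 = 106.4322.

106.432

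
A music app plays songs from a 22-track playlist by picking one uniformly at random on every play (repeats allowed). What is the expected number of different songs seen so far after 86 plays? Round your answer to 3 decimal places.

For each song, P(seen in 86 plays) = 1 - (21/22)^86 = 0.9817.
By linearity of expectation, E[distinct seen] = 22·(1 - (21/22)^86) = 21.5973.

21.597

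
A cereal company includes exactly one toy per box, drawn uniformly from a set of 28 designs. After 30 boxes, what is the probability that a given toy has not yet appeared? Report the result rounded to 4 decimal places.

On each box the fixed toy fails to appear with probability 27/28.
P(still missing after 30) = (27/28)^30 = 0.33587.

0.3359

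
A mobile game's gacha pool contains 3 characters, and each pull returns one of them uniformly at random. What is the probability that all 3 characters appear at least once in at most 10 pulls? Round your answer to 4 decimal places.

0.9480

By inclusion–exclusion over which characters are missing,
P(all seen) = Σ_{j=0}^{3} (-1)^j C(3,j)((3-j)/3)^10
= 1.00000 - 0.05202 + 0.00005 - 0.00000
= 0.94803.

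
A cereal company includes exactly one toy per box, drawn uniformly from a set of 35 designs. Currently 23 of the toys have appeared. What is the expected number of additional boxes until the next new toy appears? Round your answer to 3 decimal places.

2.917

Each box yields a new toy with probability (35-23)/35 = 12/35, so the wait is geometric with mean 35/12.
E = 35/12 = 2.9167.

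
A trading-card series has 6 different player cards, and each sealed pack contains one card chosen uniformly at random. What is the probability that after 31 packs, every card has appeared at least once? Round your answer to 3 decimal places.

0.979

By inclusion–exclusion over which cards are missing,
P(all seen) = Σ_{j=0}^{6} (-1)^j C(6,j)((6-j)/6)^31
= 1.0000 - 0.0211 + 0.0001 - 0.0000 + 0.0000 - 0.0000 + 0.0000
= 0.9790.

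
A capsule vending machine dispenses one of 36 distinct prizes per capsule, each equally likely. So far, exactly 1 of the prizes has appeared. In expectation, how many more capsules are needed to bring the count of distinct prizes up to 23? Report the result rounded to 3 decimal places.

34.799

With k distinct prizes already seen, the next new one takes an expected 36/(36-k) capsules.
Sum over k = 1,...,22: E = 36/35 + 36/34 + 36/33 + ... + 36/15 + 36/14 = 34.7993.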